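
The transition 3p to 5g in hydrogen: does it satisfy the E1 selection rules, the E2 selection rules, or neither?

neither

Δl = 4 − 1 = +3; l_i + l_f = 5.
E1 (Δl = ±1): not satisfied.
E2 (Δl = 0,±2, l_i+l_f ≥ 2): not satisfied.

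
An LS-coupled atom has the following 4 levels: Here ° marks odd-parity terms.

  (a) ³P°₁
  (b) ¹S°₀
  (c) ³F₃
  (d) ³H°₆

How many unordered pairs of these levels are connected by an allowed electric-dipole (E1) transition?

0

(a)–(b): forbidden (parity, ΔS).
(a)–(c): forbidden (ΔL, ΔJ).
(a)–(d): forbidden (parity, ΔL, ΔJ).
(b)–(c): forbidden (ΔS, ΔL, ΔJ).
(b)–(d): forbidden (parity, ΔS, ΔL, ΔJ).
(c)–(d): forbidden (ΔL, ΔJ).
Allowed pairs: 0 of 6.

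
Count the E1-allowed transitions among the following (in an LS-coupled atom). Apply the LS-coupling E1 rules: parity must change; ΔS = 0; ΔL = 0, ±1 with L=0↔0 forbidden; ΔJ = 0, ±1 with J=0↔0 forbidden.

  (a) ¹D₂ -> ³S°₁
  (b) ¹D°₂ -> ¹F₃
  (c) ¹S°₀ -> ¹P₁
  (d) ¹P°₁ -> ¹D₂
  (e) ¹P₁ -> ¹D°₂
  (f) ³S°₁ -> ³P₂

(a) forbidden (ΔS, ΔL fail)
(b) allowed
(c) allowed
(d) allowed
(e) allowed
(f) allowed
Total allowed: 5 of 6.

5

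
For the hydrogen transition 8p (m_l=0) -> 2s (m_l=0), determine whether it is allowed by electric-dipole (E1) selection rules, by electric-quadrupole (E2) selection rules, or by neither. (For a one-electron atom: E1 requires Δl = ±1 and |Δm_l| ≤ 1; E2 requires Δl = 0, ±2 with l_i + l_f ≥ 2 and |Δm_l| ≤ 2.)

Δl = 0 − 1 = -1; l_i + l_f = 1.
Δm_l = +0.
E1 (Δl = ±1, |Δm_l| ≤ 1): satisfied.
E2 (Δl = 0,±2, l_i+l_f ≥ 2, |Δm_l| ≤ 2): not satisfied.

E1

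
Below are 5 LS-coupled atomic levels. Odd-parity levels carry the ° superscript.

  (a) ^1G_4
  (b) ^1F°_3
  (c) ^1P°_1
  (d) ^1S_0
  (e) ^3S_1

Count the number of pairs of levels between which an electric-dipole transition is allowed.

2

(a)–(b): allowed.
(a)–(c): forbidden (ΔL, ΔJ).
(a)–(d): forbidden (parity, ΔL, ΔJ).
(a)–(e): forbidden (parity, ΔS, ΔL, ΔJ).
(b)–(c): forbidden (parity, ΔL, ΔJ).
(b)–(d): forbidden (ΔL, ΔJ).
(b)–(e): forbidden (ΔS, ΔL, ΔJ).
(c)–(d): allowed.
(c)–(e): forbidden (ΔS).
(d)–(e): forbidden (parity, ΔS, ΔL).
Allowed pairs: 2 of 10.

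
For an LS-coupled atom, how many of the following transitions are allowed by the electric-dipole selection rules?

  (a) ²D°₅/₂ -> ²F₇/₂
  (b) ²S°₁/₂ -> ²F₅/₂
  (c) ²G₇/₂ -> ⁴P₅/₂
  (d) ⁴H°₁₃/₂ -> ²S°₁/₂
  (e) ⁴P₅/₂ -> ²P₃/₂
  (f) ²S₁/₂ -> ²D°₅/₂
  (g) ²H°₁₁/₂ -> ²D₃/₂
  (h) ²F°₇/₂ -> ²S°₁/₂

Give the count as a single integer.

1

(a) allowed
(b) forbidden (ΔL, ΔJ fail)
(c) forbidden (parity, ΔS, ΔL fail)
(d) forbidden (parity, ΔS, ΔL, ΔJ fail)
(e) forbidden (parity, ΔS fail)
(f) forbidden (ΔL, ΔJ fail)
(g) forbidden (ΔL, ΔJ fail)
(h) forbidden (parity, ΔL, ΔJ fail)
Total allowed: 1 of 8.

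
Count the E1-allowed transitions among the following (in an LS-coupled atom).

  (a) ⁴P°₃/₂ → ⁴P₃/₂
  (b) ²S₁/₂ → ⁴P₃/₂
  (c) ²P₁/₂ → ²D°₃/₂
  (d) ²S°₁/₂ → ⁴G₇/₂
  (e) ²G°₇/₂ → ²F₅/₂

(a) allowed
(b) forbidden (parity, ΔS fail)
(c) allowed
(d) forbidden (ΔS, ΔL, ΔJ fail)
(e) allowed
Total allowed: 3 of 5.

3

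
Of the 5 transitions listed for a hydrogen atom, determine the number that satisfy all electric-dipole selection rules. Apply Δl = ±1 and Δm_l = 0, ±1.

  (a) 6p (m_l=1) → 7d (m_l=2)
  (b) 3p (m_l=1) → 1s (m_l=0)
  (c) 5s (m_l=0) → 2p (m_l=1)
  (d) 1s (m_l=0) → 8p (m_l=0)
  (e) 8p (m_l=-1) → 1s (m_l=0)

(a) allowed
(b) allowed
(c) allowed
(d) allowed
(e) allowed
Total allowed: 5 of 5.

5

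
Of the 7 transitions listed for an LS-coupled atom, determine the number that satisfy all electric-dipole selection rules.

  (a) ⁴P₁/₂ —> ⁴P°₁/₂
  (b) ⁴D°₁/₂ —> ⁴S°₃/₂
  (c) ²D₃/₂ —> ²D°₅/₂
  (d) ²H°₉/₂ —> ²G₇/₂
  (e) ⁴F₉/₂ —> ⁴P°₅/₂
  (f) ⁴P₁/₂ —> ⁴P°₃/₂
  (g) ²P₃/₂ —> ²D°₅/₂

5

(a) allowed
(b) forbidden (parity, ΔL fail)
(c) allowed
(d) allowed
(e) forbidden (ΔL, ΔJ fail)
(f) allowed
(g) allowed
Total allowed: 5 of 7.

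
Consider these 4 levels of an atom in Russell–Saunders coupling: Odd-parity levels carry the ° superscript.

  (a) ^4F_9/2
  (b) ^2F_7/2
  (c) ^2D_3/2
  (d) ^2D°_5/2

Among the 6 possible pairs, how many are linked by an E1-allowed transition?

(a)–(b): forbidden (parity, ΔS).
(a)–(c): forbidden (parity, ΔS, ΔJ).
(a)–(d): forbidden (ΔS, ΔJ).
(b)–(c): forbidden (parity, ΔJ).
(b)–(d): allowed.
(c)–(d): allowed.
Allowed pairs: 2 of 6.

2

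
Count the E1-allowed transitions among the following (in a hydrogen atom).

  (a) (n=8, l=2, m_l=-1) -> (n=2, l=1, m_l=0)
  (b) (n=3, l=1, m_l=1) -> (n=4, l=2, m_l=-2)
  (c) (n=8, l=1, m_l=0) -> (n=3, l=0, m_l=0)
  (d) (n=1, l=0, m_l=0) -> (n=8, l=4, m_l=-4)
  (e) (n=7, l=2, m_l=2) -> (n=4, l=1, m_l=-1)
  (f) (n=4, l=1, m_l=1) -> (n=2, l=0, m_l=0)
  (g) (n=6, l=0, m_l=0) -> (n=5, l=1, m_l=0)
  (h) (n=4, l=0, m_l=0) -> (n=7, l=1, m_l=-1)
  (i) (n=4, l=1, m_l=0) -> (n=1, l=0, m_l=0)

(a) allowed
(b) forbidden — Δm_l = -3 (E1 requires Δm_l = 0, ±1)
(c) allowed
(d) forbidden — Δl = +4 (E1 requires Δl = ±1); Δm_l = -4 (E1 requires Δm_l = 0, ±1)
(e) forbidden — Δm_l = -3 (E1 requires Δm_l = 0, ±1)
(f) allowed
(g) allowed
(h) allowed
(i) allowed
Total allowed: 6 of 9.

6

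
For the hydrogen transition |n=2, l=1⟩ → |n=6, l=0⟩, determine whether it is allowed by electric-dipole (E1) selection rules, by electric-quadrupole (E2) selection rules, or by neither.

E1

Δl = 0 − 1 = -1; l_i + l_f = 1.
E1 (Δl = ±1): satisfied.
E2 (Δl = 0,±2, l_i+l_f ≥ 2): not satisfied.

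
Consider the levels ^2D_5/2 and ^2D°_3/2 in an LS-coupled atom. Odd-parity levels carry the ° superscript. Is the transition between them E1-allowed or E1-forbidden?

allowed

Initial level: S=1/2, L=2, J=5/2, parity even. Final level: S=1/2, L=2, J=3/2, parity odd.
ΔJ = 0, ±1 (not J=0↔0): J: 5/2 → 3/2, ΔJ = -1 — satisfied.
ΔS = 0: S: 1/2 → 1/2 — satisfied.
Parity must change: even → odd — satisfied.
ΔL = 0, ±1 (not L=0↔0): L: 2 → 2, ΔL = +0 — satisfied.
All four E1 rules are satisfied.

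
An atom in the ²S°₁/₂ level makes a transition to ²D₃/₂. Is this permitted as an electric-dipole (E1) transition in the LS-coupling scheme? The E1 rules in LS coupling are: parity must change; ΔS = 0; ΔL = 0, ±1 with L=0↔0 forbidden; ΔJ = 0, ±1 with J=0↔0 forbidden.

forbidden

Initial level: S=1/2, L=0, J=1/2, parity odd. Final level: S=1/2, L=2, J=3/2, parity even.
ΔL = 0, ±1 (not L=0↔0): L: 0 → 2, ΔL = +2 — fails.
ΔJ = 0, ±1 (not J=0↔0): J: 1/2 → 3/2, ΔJ = +1 — passes.
Parity must change: odd → even — passes.
ΔS = 0: S: 1/2 → 1/2 — passes.
Rule(s) violated: ΔL.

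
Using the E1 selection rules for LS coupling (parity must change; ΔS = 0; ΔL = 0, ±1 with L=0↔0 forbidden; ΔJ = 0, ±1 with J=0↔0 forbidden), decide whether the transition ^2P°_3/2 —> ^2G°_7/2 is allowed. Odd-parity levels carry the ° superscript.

forbidden

Initial level: S=1/2, L=1, J=3/2, parity odd. Final level: S=1/2, L=4, J=7/2, parity odd.
ΔL = 0, ±1 (not L=0↔0): L: 1 → 4, ΔL = +3 — violated.
ΔS = 0: S: 1/2 → 1/2 — satisfied.
Parity must change: odd → odd — violated.
ΔJ = 0, ±1 (not J=0↔0): J: 3/2 → 7/2, ΔJ = +2 — violated.
Rule(s) violated: parity, ΔL, ΔJ.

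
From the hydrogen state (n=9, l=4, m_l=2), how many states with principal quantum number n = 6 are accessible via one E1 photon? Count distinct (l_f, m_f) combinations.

6

E1 requires Δl = ±1, so l_f ∈ {3, 5}; with 0 ≤ l_f ≤ n_f−1 = 5, the allowed l_f values are {3, 5}.
For l_f = 3: m_f ∈ {m_i−1, m_i, m_i+1} ∩ [−3, 3] = {1, 2, 3} → 3 states.
For l_f = 5: m_f ∈ {m_i−1, m_i, m_i+1} ∩ [−5, 5] = {1, 2, 3} → 3 states.
Total: 6.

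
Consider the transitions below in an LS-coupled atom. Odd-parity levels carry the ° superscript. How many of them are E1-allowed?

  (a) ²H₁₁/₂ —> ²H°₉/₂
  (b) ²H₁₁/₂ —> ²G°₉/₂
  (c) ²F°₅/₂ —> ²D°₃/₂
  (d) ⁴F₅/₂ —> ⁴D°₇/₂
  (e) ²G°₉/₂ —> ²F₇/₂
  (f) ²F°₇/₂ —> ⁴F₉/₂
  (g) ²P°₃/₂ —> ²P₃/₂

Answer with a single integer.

5

(a) allowed
(b) allowed
(c) forbidden (parity fails)
(d) allowed
(e) allowed
(f) forbidden (ΔS fails)
(g) allowed
Total allowed: 5 of 7.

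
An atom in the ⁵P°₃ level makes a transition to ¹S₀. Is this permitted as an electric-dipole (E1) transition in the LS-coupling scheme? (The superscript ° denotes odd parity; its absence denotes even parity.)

forbidden

Initial level: S=2, L=1, J=3, parity odd. Final level: S=0, L=0, J=0, parity even.
ΔS = 0: S: 2 → 0 — violated.
ΔL = 0, ±1 (not L=0↔0): L: 1 → 0, ΔL = -1 — satisfied.
Parity must change: odd → even — satisfied.
ΔJ = 0, ±1 (not J=0↔0): J: 3 → 0, ΔJ = -3 — violated.
Rule(s) violated: ΔS, ΔJ.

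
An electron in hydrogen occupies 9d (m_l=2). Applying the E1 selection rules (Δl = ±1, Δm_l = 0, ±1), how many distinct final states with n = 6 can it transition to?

E1 requires Δl = ±1, so l_f ∈ {1, 3}; with 0 ≤ l_f ≤ n_f−1 = 5, the allowed l_f values are {1, 3}.
For l_f = 1: m_f ∈ {m_i−1, m_i, m_i+1} ∩ [−1, 1] = {1} → 1 state.
For l_f = 3: m_f ∈ {m_i−1, m_i, m_i+1} ∩ [−3, 3] = {1, 2, 3} → 3 states.
Total: 4.

4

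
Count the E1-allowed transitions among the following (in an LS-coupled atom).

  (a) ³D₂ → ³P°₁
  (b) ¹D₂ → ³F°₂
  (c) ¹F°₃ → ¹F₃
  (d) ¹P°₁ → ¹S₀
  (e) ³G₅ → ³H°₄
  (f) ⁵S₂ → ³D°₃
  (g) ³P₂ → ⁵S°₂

(a) allowed
(b) forbidden (ΔS fails)
(c) allowed
(d) allowed
(e) allowed
(f) forbidden (ΔS, ΔL fail)
(g) forbidden (ΔS fails)
Total allowed: 4 of 7.

4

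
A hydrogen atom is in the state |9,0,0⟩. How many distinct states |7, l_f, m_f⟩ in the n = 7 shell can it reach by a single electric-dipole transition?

3

E1 requires Δl = ±1, so l_f ∈ {-1, 1}; with 0 ≤ l_f ≤ n_f−1 = 6, the allowed l_f values are {1}.
For l_f = 1: m_f ∈ {m_i−1, m_i, m_i+1} ∩ [−1, 1] = {-1, 0, 1} → 3 states.
Total: 3.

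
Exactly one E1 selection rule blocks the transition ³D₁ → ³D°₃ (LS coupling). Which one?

the ΔJ = 0, ±1 rule

Parity must change: even → odd — passes.
ΔJ = 0, ±1 (not J=0↔0): J: 1 → 3, ΔJ = +2 — fails.
ΔL = 0, ±1 (not L=0↔0): L: 2 → 2, ΔL = +0 — passes.
ΔS = 0: S: 1 → 1 — passes.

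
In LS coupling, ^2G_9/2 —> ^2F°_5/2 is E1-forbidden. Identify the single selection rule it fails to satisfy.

the ΔJ = 0, ±1 rule

Parity must change: even → odd — ok.
ΔS = 0: S: 1/2 → 1/2 — ok.
ΔL = 0, ±1 (not L=0↔0): L: 4 → 3, ΔL = -1 — ok.
ΔJ = 0, ±1 (not J=0↔0): J: 9/2 → 5/2, ΔJ = -2 — fails.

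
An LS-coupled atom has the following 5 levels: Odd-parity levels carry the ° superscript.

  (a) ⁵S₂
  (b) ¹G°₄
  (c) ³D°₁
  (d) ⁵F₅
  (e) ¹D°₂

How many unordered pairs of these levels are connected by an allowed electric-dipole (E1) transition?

(a)–(b): forbidden (ΔS, ΔL, ΔJ).
(a)–(c): forbidden (ΔS, ΔL).
(a)–(d): forbidden (parity, ΔL, ΔJ).
(a)–(e): forbidden (ΔS, ΔL).
(b)–(c): forbidden (parity, ΔS, ΔL, ΔJ).
(b)–(d): forbidden (ΔS).
(b)–(e): forbidden (parity, ΔL, ΔJ).
(c)–(d): forbidden (ΔS, ΔJ).
(c)–(e): forbidden (parity, ΔS).
(d)–(e): forbidden (ΔS, ΔJ).
Allowed pairs: 0 of 10.

0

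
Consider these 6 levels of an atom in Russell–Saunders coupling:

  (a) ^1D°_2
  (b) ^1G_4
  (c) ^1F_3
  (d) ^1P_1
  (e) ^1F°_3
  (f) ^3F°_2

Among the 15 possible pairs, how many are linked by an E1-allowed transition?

(a)–(b): forbidden (ΔL, ΔJ).
(a)–(c): allowed.
(a)–(d): allowed.
(a)–(e): forbidden (parity).
(a)–(f): forbidden (parity, ΔS).
(b)–(c): forbidden (parity).
(b)–(d): forbidden (parity, ΔL, ΔJ).
(b)–(e): allowed.
(b)–(f): forbidden (ΔS, ΔJ).
(c)–(d): forbidden (parity, ΔL, ΔJ).
(c)–(e): allowed.
(c)–(f): forbidden (ΔS).
(d)–(e): forbidden (ΔL, ΔJ).
(d)–(f): forbidden (ΔS, ΔL).
(e)–(f): forbidden (parity, ΔS).
Allowed pairs: 4 of 15.

4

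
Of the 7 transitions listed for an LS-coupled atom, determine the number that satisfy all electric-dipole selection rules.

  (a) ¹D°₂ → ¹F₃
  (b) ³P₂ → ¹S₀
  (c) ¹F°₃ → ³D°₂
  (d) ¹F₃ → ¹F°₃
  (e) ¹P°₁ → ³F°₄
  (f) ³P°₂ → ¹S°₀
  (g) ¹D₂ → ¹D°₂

3

(a) allowed
(b) forbidden (parity, ΔS, ΔJ fail)
(c) forbidden (parity, ΔS fail)
(d) allowed
(e) forbidden (parity, ΔS, ΔL, ΔJ fail)
(f) forbidden (parity, ΔS, ΔJ fail)
(g) allowed
Total allowed: 3 of 7.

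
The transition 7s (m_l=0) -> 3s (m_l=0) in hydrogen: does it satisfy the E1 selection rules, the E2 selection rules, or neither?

neither

Δl = 0 − 0 = +0; l_i + l_f = 0.
Δm_l = +0.
E1 (Δl = ±1, |Δm_l| ≤ 1): not satisfied.
E2 (Δl = 0,±2, l_i+l_f ≥ 2, |Δm_l| ≤ 2): not satisfied.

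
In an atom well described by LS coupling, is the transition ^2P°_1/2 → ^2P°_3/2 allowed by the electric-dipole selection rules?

forbidden

Reading off the term symbols: S 1/2→1/2, L 1→1, J 1/2→3/2, parity odd→odd.
ΔS = 0: S: 1/2 → 1/2 — passes.
Parity must change: odd → odd — fails.
ΔL = 0, ±1 (not L=0↔0): L: 1 → 1, ΔL = +0 — passes.
ΔJ = 0, ±1 (not J=0↔0): J: 1/2 → 3/2, ΔJ = +1 — passes.
Rule(s) violated: parity.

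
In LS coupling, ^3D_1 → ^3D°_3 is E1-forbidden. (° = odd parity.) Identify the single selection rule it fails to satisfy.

Parity must change: even → odd — ok.
ΔS = 0: S: 1 → 1 — ok.
ΔL = 0, ±1 (not L=0↔0): L: 2 → 2, ΔL = +0 — ok.
ΔJ = 0, ±1 (not J=0↔0): J: 1 → 3, ΔJ = +2 — fails.

the ΔJ = 0, ±1 rule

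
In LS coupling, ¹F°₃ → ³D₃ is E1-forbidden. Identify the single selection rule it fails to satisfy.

the ΔS = 0 rule

Initial level: S=0, L=3, J=3, parity odd. Final level: S=1, L=2, J=3, parity even.
Parity must change: odd → even — passes.
ΔS = 0: S: 0 → 1 — fails.
ΔL = 0, ±1 (not L=0↔0): L: 3 → 2, ΔL = -1 — passes.
ΔJ = 0, ±1 (not J=0↔0): J: 3 → 3, ΔJ = +0 — passes.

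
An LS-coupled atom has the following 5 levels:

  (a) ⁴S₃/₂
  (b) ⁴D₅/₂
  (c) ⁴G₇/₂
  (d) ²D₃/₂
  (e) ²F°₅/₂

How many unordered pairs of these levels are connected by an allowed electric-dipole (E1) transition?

(a)–(b): forbidden (parity, ΔL).
(a)–(c): forbidden (parity, ΔL, ΔJ).
(a)–(d): forbidden (parity, ΔS, ΔL).
(a)–(e): forbidden (ΔS, ΔL).
(b)–(c): forbidden (parity, ΔL).
(b)–(d): forbidden (parity, ΔS).
(b)–(e): forbidden (ΔS).
(c)–(d): forbidden (parity, ΔS, ΔL, ΔJ).
(c)–(e): forbidden (ΔS).
(d)–(e): allowed.
Allowed pairs: 1 of 10.

1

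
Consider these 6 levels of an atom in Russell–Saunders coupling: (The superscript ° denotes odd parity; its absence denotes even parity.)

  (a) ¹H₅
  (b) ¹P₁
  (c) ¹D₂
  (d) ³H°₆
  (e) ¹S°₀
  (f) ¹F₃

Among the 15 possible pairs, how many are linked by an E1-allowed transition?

1

(a)–(b): forbidden (parity, ΔL, ΔJ).
(a)–(c): forbidden (parity, ΔL, ΔJ).
(a)–(d): forbidden (ΔS).
(a)–(e): forbidden (ΔL, ΔJ).
(a)–(f): forbidden (parity, ΔL, ΔJ).
(b)–(c): forbidden (parity).
(b)–(d): forbidden (ΔS, ΔL, ΔJ).
(b)–(e): allowed.
(b)–(f): forbidden (parity, ΔL, ΔJ).
(c)–(d): forbidden (ΔS, ΔL, ΔJ).
(c)–(e): forbidden (ΔL, ΔJ).
(c)–(f): forbidden (parity).
(d)–(e): forbidden (parity, ΔS, ΔL, ΔJ).
(d)–(f): forbidden (ΔS, ΔL, ΔJ).
(e)–(f): forbidden (ΔL, ΔJ).
Allowed pairs: 1 of 15.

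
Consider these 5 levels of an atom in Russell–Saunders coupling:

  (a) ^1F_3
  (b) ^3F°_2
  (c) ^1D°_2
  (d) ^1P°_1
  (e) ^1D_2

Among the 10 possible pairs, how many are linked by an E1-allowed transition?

(a)–(b): forbidden (ΔS).
(a)–(c): allowed.
(a)–(d): forbidden (ΔL, ΔJ).
(a)–(e): forbidden (parity).
(b)–(c): forbidden (parity, ΔS).
(b)–(d): forbidden (parity, ΔS, ΔL).
(b)–(e): forbidden (ΔS).
(c)–(d): forbidden (parity).
(c)–(e): allowed.
(d)–(e): allowed.
Allowed pairs: 3 of 10.

3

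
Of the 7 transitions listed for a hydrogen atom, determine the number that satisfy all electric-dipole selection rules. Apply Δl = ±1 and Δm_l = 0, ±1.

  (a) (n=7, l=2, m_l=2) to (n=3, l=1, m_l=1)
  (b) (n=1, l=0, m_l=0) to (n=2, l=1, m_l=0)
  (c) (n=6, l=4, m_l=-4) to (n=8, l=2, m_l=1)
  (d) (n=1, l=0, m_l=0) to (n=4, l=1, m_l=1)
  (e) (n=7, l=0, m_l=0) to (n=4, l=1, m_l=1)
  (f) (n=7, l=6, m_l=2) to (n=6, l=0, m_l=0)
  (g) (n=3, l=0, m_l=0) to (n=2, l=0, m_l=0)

(a) allowed
(b) allowed
(c) forbidden — Δl = -2 (E1 requires Δl = ±1); Δm_l = +5 (E1 requires Δm_l = 0, ±1)
(d) allowed
(e) allowed
(f) forbidden — Δl = -6 (E1 requires Δl = ±1); Δm_l = -2 (E1 requires Δm_l = 0, ±1)
(g) forbidden — Δl = +0 (E1 requires Δl = ±1)
Total allowed: 4 of 7.

4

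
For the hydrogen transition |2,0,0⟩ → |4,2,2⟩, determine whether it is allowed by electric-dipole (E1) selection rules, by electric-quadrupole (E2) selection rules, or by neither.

Δl = 2 − 0 = +2; l_i + l_f = 2.
Δm_l = +2.
E1 (Δl = ±1, |Δm_l| ≤ 1): not satisfied.
E2 (Δl = 0,±2, l_i+l_f ≥ 2, |Δm_l| ≤ 2): satisfied.

E2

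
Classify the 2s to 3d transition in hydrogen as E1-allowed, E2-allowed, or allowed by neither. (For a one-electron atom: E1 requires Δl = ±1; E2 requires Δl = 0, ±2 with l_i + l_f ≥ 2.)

E2

Δl = 2 − 0 = +2; l_i + l_f = 2.
E1 (Δl = ±1): not satisfied.
E2 (Δl = 0,±2, l_i+l_f ≥ 2): satisfied.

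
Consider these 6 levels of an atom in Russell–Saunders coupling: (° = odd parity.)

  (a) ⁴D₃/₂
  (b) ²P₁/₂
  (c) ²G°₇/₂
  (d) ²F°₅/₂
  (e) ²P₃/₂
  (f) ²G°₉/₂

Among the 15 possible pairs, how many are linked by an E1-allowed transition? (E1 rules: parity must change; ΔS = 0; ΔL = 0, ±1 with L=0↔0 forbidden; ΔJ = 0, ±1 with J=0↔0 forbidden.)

0

(a)–(b): forbidden (parity, ΔS).
(a)–(c): forbidden (ΔS, ΔL, ΔJ).
(a)–(d): forbidden (ΔS).
(a)–(e): forbidden (parity, ΔS).
(a)–(f): forbidden (ΔS, ΔL, ΔJ).
(b)–(c): forbidden (ΔL, ΔJ).
(b)–(d): forbidden (ΔL, ΔJ).
(b)–(e): forbidden (parity).
(b)–(f): forbidden (ΔL, ΔJ).
(c)–(d): forbidden (parity).
(c)–(e): forbidden (ΔL, ΔJ).
(c)–(f): forbidden (parity).
(d)–(e): forbidden (ΔL).
(d)–(f): forbidden (parity, ΔJ).
(e)–(f): forbidden (ΔL, ΔJ).
Allowed pairs: 0 of 15.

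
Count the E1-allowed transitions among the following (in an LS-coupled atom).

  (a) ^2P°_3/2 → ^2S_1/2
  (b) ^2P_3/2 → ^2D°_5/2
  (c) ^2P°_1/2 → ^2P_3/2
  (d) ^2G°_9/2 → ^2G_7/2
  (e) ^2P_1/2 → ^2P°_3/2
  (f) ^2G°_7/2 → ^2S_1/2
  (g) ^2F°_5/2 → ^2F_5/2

(a) allowed
(b) allowed
(c) allowed
(d) allowed
(e) allowed
(f) forbidden (ΔL, ΔJ fail)
(g) allowed
Total allowed: 6 of 7.

6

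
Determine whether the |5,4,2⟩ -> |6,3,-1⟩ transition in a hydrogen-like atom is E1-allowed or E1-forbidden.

Δl = 3 − 4 = -1; the E1 rule Δl = ±1 is satisfied.
Δm_l = -1 − (2) = -3. E1 requires Δm_l = 0, ±1: violated.
The transition is electric-dipole forbidden.

forbidden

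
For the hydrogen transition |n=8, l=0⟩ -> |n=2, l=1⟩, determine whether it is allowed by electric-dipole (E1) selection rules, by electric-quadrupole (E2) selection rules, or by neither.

Δl = 1 − 0 = +1; l_i + l_f = 1.
E1 (Δl = ±1): satisfied.
E2 (Δl = 0,±2, l_i+l_f ≥ 2): not satisfied.

E1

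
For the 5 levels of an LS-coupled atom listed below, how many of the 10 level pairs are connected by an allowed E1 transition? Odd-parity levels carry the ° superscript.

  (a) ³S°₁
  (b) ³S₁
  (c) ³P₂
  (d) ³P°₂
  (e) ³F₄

3

(a)–(b): forbidden (ΔL).
(a)–(c): allowed.
(a)–(d): forbidden (parity).
(a)–(e): forbidden (ΔL, ΔJ).
(b)–(c): forbidden (parity).
(b)–(d): allowed.
(b)–(e): forbidden (parity, ΔL, ΔJ).
(c)–(d): allowed.
(c)–(e): forbidden (parity, ΔL, ΔJ).
(d)–(e): forbidden (ΔL, ΔJ).
Allowed pairs: 3 of 10.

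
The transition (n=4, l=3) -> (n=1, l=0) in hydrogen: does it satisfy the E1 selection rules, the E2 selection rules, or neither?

neither

Δl = 0 − 3 = -3; l_i + l_f = 3.
E1 (Δl = ±1): not satisfied.
E2 (Δl = 0,±2, l_i+l_f ≥ 2): not satisfied.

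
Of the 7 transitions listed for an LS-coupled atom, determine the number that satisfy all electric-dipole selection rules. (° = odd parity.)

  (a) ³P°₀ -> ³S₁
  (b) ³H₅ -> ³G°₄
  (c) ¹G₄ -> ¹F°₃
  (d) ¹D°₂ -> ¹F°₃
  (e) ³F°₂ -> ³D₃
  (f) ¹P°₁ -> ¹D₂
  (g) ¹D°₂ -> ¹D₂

(a) allowed
(b) allowed
(c) allowed
(d) forbidden (parity fails)
(e) allowed
(f) allowed
(g) allowed
Total allowed: 6 of 7.

6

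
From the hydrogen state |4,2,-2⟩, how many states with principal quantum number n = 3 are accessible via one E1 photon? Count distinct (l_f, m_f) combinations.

1

E1 requires Δl = ±1, so l_f ∈ {1, 3}; with 0 ≤ l_f ≤ n_f−1 = 2, the allowed l_f values are {1}.
For l_f = 1: m_f ∈ {m_i−1, m_i, m_i+1} ∩ [−1, 1] = {-1} → 1 state.
Total: 1.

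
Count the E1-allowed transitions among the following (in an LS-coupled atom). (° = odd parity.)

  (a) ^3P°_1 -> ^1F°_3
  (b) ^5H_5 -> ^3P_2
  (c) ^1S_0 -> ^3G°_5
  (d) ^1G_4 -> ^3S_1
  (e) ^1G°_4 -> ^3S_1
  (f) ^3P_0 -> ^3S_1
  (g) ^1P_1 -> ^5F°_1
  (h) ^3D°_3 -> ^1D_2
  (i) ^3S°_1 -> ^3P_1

(a) forbidden (parity, ΔS, ΔL, ΔJ fail)
(b) forbidden (parity, ΔS, ΔL, ΔJ fail)
(c) forbidden (ΔS, ΔL, ΔJ fail)
(d) forbidden (parity, ΔS, ΔL, ΔJ fail)
(e) forbidden (ΔS, ΔL, ΔJ fail)
(f) forbidden (parity fails)
(g) forbidden (ΔS, ΔL fail)
(h) forbidden (ΔS fails)
(i) allowed
Total allowed: 1 of 9.

1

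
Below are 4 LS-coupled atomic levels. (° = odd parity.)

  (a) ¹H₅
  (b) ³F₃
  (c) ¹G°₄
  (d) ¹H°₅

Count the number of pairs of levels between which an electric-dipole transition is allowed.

(a)–(b): forbidden (parity, ΔS, ΔL, ΔJ).
(a)–(c): allowed.
(a)–(d): allowed.
(b)–(c): forbidden (ΔS).
(b)–(d): forbidden (ΔS, ΔL, ΔJ).
(c)–(d): forbidden (parity).
Allowed pairs: 2 of 6.

2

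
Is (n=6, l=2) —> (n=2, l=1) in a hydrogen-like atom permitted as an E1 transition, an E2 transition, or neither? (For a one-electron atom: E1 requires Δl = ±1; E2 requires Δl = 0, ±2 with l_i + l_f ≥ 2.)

E1

Δl = 1 − 2 = -1; l_i + l_f = 3.
E1 (Δl = ±1): satisfied.
E2 (Δl = 0,±2, l_i+l_f ≥ 2): not satisfied.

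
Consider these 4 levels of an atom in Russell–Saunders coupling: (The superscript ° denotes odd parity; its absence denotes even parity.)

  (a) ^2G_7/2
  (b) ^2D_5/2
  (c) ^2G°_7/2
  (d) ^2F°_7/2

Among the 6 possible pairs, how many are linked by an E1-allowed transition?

3

(a)–(b): forbidden (parity, ΔL).
(a)–(c): allowed.
(a)–(d): allowed.
(b)–(c): forbidden (ΔL).
(b)–(d): allowed.
(c)–(d): forbidden (parity).
Allowed pairs: 3 of 6.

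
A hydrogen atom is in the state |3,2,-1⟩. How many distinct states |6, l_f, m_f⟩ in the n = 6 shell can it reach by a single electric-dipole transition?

E1 requires Δl = ±1, so l_f ∈ {1, 3}; with 0 ≤ l_f ≤ n_f−1 = 5, the allowed l_f values are {1, 3}.
For l_f = 1: m_f ∈ {m_i−1, m_i, m_i+1} ∩ [−1, 1] = {-1, 0} → 2 states.
For l_f = 3: m_f ∈ {m_i−1, m_i, m_i+1} ∩ [−3, 3] = {-2, -1, 0} → 3 states.
Total: 5.

5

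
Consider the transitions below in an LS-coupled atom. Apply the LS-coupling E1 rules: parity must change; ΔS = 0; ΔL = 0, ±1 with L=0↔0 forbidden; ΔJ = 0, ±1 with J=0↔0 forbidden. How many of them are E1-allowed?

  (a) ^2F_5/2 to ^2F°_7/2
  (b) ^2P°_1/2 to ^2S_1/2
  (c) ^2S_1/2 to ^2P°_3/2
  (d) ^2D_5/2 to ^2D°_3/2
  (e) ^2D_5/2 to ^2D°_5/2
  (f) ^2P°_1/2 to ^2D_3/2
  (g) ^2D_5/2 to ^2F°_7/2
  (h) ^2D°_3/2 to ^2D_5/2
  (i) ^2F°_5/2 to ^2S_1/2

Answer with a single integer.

(a) allowed
(b) allowed
(c) allowed
(d) allowed
(e) allowed
(f) allowed
(g) allowed
(h) allowed
(i) forbidden (ΔL, ΔJ fail)
Total allowed: 8 of 9.

8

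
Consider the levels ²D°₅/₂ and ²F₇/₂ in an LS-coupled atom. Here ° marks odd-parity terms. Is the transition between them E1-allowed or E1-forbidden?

allowed

Parity must change: odd → even — satisfied.
ΔS = 0: S: 1/2 → 1/2 — satisfied.
ΔL = 0, ±1 (not L=0↔0): L: 2 → 3, ΔL = +1 — satisfied.
ΔJ = 0, ±1 (not J=0↔0): J: 5/2 → 7/2, ΔJ = +1 — satisfied.
All four E1 rules are satisfied.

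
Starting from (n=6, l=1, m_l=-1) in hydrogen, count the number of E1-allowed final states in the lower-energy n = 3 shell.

E1 requires Δl = ±1, so l_f ∈ {0, 2}; with 0 ≤ l_f ≤ n_f−1 = 2, the allowed l_f values are {0, 2}.
For l_f = 0: m_f ∈ {m_i−1, m_i, m_i+1} ∩ [−0, 0] = {0} → 1 state.
For l_f = 2: m_f ∈ {m_i−1, m_i, m_i+1} ∩ [−2, 2] = {-2, -1, 0} → 3 states.
Total: 4.

4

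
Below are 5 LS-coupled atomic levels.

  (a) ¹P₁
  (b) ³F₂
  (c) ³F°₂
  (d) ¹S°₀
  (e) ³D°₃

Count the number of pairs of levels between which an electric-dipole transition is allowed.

(a)–(b): forbidden (parity, ΔS, ΔL).
(a)–(c): forbidden (ΔS, ΔL).
(a)–(d): allowed.
(a)–(e): forbidden (ΔS, ΔJ).
(b)–(c): allowed.
(b)–(d): forbidden (ΔS, ΔL, ΔJ).
(b)–(e): allowed.
(c)–(d): forbidden (parity, ΔS, ΔL, ΔJ).
(c)–(e): forbidden (parity).
(d)–(e): forbidden (parity, ΔS, ΔL, ΔJ).
Allowed pairs: 3 of 10.

3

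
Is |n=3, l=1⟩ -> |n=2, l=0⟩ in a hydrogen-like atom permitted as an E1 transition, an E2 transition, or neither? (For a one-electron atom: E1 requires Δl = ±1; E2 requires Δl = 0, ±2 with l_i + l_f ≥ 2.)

Δl = 0 − 1 = -1; l_i + l_f = 1.
E1 (Δl = ±1): satisfied.
E2 (Δl = 0,±2, l_i+l_f ≥ 2): not satisfied.

E1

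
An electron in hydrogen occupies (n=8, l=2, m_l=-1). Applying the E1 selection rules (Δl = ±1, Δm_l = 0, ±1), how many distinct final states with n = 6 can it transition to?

E1 requires Δl = ±1, so l_f ∈ {1, 3}; with 0 ≤ l_f ≤ n_f−1 = 5, the allowed l_f values are {1, 3}.
For l_f = 1: m_f ∈ {m_i−1, m_i, m_i+1} ∩ [−1, 1] = {-1, 0} → 2 states.
For l_f = 3: m_f ∈ {m_i−1, m_i, m_i+1} ∩ [−3, 3] = {-2, -1, 0} → 3 states.
Total: 5.

5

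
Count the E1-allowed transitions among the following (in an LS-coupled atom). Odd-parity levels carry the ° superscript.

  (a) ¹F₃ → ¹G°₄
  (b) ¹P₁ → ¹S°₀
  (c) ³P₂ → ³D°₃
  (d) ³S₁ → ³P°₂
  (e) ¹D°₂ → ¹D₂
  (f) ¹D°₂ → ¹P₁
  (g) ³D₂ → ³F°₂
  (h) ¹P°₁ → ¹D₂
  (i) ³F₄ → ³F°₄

(a) allowed
(b) allowed
(c) allowed
(d) allowed
(e) allowed
(f) allowed
(g) allowed
(h) allowed
(i) allowed
Total allowed: 9 of 9.

9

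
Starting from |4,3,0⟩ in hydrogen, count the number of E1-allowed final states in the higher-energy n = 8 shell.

E1 requires Δl = ±1, so l_f ∈ {2, 4}; with 0 ≤ l_f ≤ n_f−1 = 7, the allowed l_f values are {2, 4}.
For l_f = 2: m_f ∈ {m_i−1, m_i, m_i+1} ∩ [−2, 2] = {-1, 0, 1} → 3 states.
For l_f = 4: m_f ∈ {m_i−1, m_i, m_i+1} ∩ [−4, 4] = {-1, 0, 1} → 3 states.
Total: 6.

6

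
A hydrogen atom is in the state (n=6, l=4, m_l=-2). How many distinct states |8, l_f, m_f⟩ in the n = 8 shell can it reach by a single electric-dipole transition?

6

E1 requires Δl = ±1, so l_f ∈ {3, 5}; with 0 ≤ l_f ≤ n_f−1 = 7, the allowed l_f values are {3, 5}.
For l_f = 3: m_f ∈ {m_i−1, m_i, m_i+1} ∩ [−3, 3] = {-3, -2, -1} → 3 states.
For l_f = 5: m_f ∈ {m_i−1, m_i, m_i+1} ∩ [−5, 5] = {-3, -2, -1} → 3 states.
Total: 6.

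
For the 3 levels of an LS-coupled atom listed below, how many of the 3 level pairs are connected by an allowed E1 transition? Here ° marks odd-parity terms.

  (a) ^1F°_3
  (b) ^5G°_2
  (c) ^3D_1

0

(a)–(b): forbidden (parity, ΔS).
(a)–(c): forbidden (ΔS, ΔJ).
(b)–(c): forbidden (ΔS, ΔL).
Allowed pairs: 0 of 3.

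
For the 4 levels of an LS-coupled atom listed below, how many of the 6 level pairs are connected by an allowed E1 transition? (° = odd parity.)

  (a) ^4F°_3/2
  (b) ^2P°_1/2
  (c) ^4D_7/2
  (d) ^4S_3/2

0

(a)–(b): forbidden (parity, ΔS, ΔL).
(a)–(c): forbidden (ΔJ).
(a)–(d): forbidden (ΔL).
(b)–(c): forbidden (ΔS, ΔJ).
(b)–(d): forbidden (ΔS).
(c)–(d): forbidden (parity, ΔL, ΔJ).
Allowed pairs: 0 of 6.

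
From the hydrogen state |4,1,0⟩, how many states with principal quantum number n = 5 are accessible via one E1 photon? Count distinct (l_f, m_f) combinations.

E1 requires Δl = ±1, so l_f ∈ {0, 2}; with 0 ≤ l_f ≤ n_f−1 = 4, the allowed l_f values are {0, 2}.
For l_f = 0: m_f ∈ {m_i−1, m_i, m_i+1} ∩ [−0, 0] = {0} → 1 state.
For l_f = 2: m_f ∈ {m_i−1, m_i, m_i+1} ∩ [−2, 2] = {-1, 0, 1} → 3 states.
Total: 4.

4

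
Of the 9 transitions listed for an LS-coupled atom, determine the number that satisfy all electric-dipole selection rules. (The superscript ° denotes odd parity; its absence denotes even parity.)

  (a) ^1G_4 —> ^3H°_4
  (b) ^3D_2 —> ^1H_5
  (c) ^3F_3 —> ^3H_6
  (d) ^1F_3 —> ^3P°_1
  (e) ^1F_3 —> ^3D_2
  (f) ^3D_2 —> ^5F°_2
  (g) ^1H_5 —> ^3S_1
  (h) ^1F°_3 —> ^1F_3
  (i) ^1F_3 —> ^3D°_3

1

(a) forbidden (ΔS fails)
(b) forbidden (parity, ΔS, ΔL, ΔJ fail)
(c) forbidden (parity, ΔL, ΔJ fail)
(d) forbidden (ΔS, ΔL, ΔJ fail)
(e) forbidden (parity, ΔS fail)
(f) forbidden (ΔS fails)
(g) forbidden (parity, ΔS, ΔL, ΔJ fail)
(h) allowed
(i) forbidden (ΔS fails)
Total allowed: 1 of 9.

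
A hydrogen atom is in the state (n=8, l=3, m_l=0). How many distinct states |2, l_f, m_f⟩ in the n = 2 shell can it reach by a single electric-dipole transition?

E1 requires l_f ∈ {2, 4}, but neither lies in [0, 1], so no final state is reachable.
Total: 0.

0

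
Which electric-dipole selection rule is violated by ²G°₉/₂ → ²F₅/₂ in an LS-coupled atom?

Parity must change: odd → even — ✓.
ΔS = 0: S: 1/2 → 1/2 — ✓.
ΔL = 0, ±1 (not L=0↔0): L: 4 → 3, ΔL = -1 — ✓.
ΔJ = 0, ±1 (not J=0↔0): J: 9/2 → 5/2, ΔJ = -2 — ✗.

the ΔJ = 0, ±1 rule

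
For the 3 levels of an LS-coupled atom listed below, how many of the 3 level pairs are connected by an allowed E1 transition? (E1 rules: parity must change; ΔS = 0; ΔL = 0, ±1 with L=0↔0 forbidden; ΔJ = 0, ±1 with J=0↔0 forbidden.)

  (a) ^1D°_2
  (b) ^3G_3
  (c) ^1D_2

1

(a)–(b): forbidden (ΔS, ΔL).
(a)–(c): allowed.
(b)–(c): forbidden (parity, ΔS, ΔL).
Allowed pairs: 1 of 3.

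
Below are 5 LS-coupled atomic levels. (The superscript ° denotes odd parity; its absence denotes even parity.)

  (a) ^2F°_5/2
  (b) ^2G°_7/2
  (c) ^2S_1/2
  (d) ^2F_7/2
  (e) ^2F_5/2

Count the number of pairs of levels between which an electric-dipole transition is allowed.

(a)–(b): forbidden (parity).
(a)–(c): forbidden (ΔL, ΔJ).
(a)–(d): allowed.
(a)–(e): allowed.
(b)–(c): forbidden (ΔL, ΔJ).
(b)–(d): allowed.
(b)–(e): allowed.
(c)–(d): forbidden (parity, ΔL, ΔJ).
(c)–(e): forbidden (parity, ΔL, ΔJ).
(d)–(e): forbidden (parity).
Allowed pairs: 4 of 10.

4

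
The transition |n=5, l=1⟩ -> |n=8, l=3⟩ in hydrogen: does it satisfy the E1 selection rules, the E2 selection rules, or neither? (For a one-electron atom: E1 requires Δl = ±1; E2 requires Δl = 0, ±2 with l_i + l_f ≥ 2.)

Δl = 3 − 1 = +2; l_i + l_f = 4.
E1 (Δl = ±1): not satisfied.
E2 (Δl = 0,±2, l_i+l_f ≥ 2): satisfied.

E2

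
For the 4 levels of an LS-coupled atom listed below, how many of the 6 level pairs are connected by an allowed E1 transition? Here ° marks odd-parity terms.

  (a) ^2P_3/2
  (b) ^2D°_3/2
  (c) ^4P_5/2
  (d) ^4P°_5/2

(a)–(b): allowed.
(a)–(c): forbidden (parity, ΔS).
(a)–(d): forbidden (ΔS).
(b)–(c): forbidden (ΔS).
(b)–(d): forbidden (parity, ΔS).
(c)–(d): allowed.
Allowed pairs: 2 of 6.

2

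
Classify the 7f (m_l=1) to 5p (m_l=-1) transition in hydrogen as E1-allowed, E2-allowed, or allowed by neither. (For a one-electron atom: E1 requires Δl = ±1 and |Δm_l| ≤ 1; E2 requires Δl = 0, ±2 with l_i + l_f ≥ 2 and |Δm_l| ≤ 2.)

E2

Δl = 1 − 3 = -2; l_i + l_f = 4.
Δm_l = -2.
E1 (Δl = ±1, |Δm_l| ≤ 1): not satisfied.
E2 (Δl = 0,±2, l_i+l_f ≥ 2, |Δm_l| ≤ 2): satisfied.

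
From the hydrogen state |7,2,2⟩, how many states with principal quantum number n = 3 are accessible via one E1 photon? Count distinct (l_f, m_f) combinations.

1

E1 requires Δl = ±1, so l_f ∈ {1, 3}; with 0 ≤ l_f ≤ n_f−1 = 2, the allowed l_f values are {1}.
For l_f = 1: m_f ∈ {m_i−1, m_i, m_i+1} ∩ [−1, 1] = {1} → 1 state.
Total: 1.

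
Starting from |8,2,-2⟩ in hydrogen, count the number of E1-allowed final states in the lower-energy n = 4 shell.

E1 requires Δl = ±1, so l_f ∈ {1, 3}; with 0 ≤ l_f ≤ n_f−1 = 3, the allowed l_f values are {1, 3}.
For l_f = 1: m_f ∈ {m_i−1, m_i, m_i+1} ∩ [−1, 1] = {-1} → 1 state.
For l_f = 3: m_f ∈ {m_i−1, m_i, m_i+1} ∩ [−3, 3] = {-3, -2, -1} → 3 states.
Total: 4.

4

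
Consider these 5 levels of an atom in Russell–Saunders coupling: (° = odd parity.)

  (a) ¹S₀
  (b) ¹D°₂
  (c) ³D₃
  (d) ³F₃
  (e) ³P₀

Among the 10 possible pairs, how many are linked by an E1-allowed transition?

(a)–(b): forbidden (ΔL, ΔJ).
(a)–(c): forbidden (parity, ΔS, ΔL, ΔJ).
(a)–(d): forbidden (parity, ΔS, ΔL, ΔJ).
(a)–(e): forbidden (parity, ΔS, ΔJ).
(b)–(c): forbidden (ΔS).
(b)–(d): forbidden (ΔS).
(b)–(e): forbidden (ΔS, ΔJ).
(c)–(d): forbidden (parity).
(c)–(e): forbidden (parity, ΔJ).
(d)–(e): forbidden (parity, ΔL, ΔJ).
Allowed pairs: 0 of 10.

0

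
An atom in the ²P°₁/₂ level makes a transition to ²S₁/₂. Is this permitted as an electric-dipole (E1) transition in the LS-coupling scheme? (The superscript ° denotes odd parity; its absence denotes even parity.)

allowed

Reading off the term symbols: S 1/2→1/2, L 1→0, J 1/2→1/2, parity odd→even.
Parity must change: odd → even — ok.
ΔS = 0: S: 1/2 → 1/2 — ok.
ΔL = 0, ±1 (not L=0↔0): L: 1 → 0, ΔL = -1 — ok.
ΔJ = 0, ±1 (not J=0↔0): J: 1/2 → 1/2, ΔJ = +0 — ok.
All four E1 rules are satisfied.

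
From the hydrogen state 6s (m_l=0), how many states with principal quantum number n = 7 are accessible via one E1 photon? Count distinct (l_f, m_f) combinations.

3

E1 requires Δl = ±1, so l_f ∈ {-1, 1}; with 0 ≤ l_f ≤ n_f−1 = 6, the allowed l_f values are {1}.
For l_f = 1: m_f ∈ {m_i−1, m_i, m_i+1} ∩ [−1, 1] = {-1, 0, 1} → 3 states.
Total: 3.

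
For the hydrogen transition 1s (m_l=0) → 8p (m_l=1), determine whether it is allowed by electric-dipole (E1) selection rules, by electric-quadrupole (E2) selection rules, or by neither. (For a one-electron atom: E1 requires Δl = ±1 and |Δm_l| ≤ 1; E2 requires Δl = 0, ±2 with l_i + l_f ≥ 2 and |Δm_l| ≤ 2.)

Δl = 1 − 0 = +1; l_i + l_f = 1.
Δm_l = +1.
E1 (Δl = ±1, |Δm_l| ≤ 1): satisfied.
E2 (Δl = 0,±2, l_i+l_f ≥ 2, |Δm_l| ≤ 2): not satisfied.

E1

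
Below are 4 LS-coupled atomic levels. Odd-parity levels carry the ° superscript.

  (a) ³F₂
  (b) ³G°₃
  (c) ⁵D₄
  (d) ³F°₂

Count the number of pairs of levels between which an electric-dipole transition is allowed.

2

(a)–(b): allowed.
(a)–(c): forbidden (parity, ΔS, ΔJ).
(a)–(d): allowed.
(b)–(c): forbidden (ΔS, ΔL).
(b)–(d): forbidden (parity).
(c)–(d): forbidden (ΔS, ΔJ).
Allowed pairs: 2 of 6.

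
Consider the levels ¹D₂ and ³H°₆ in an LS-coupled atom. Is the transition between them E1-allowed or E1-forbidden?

Reading off the term symbols: S 0→1, L 2→5, J 2→6, parity even→odd.
ΔS = 0: S: 0 → 1 — violated.
Parity must change: even → odd — satisfied.
ΔL = 0, ±1 (not L=0↔0): L: 2 → 5, ΔL = +3 — violated.
ΔJ = 0, ±1 (not J=0↔0): J: 2 → 6, ΔJ = +4 — violated.
Rule(s) violated: ΔS, ΔL, ΔJ.

forbidden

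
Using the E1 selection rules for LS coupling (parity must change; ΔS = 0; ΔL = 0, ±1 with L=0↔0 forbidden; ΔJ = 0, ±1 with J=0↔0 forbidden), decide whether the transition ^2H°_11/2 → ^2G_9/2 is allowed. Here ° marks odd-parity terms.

allowed

Initial level: S=1/2, L=5, J=11/2, parity odd. Final level: S=1/2, L=4, J=9/2, parity even.
Parity must change: odd → even — satisfied.
ΔS = 0: S: 1/2 → 1/2 — satisfied.
ΔL = 0, ±1 (not L=0↔0): L: 5 → 4, ΔL = -1 — satisfied.
ΔJ = 0, ±1 (not J=0↔0): J: 11/2 → 9/2, ΔJ = -1 — satisfied.
All four E1 rules are satisfied.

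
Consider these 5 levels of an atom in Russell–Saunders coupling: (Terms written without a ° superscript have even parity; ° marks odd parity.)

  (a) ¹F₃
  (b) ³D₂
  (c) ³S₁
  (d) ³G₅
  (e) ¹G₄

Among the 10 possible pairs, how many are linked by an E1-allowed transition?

(a)–(b): forbidden (parity, ΔS).
(a)–(c): forbidden (parity, ΔS, ΔL, ΔJ).
(a)–(d): forbidden (parity, ΔS, ΔJ).
(a)–(e): forbidden (parity).
(b)–(c): forbidden (parity, ΔL).
(b)–(d): forbidden (parity, ΔL, ΔJ).
(b)–(e): forbidden (parity, ΔS, ΔL, ΔJ).
(c)–(d): forbidden (parity, ΔL, ΔJ).
(c)–(e): forbidden (parity, ΔS, ΔL, ΔJ).
(d)–(e): forbidden (parity, ΔS).
Allowed pairs: 0 of 10.

0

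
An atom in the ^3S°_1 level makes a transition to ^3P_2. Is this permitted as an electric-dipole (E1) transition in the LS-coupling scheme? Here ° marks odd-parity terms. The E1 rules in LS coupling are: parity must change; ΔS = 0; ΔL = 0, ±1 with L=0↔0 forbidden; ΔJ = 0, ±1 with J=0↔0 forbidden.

allowed

Initial level: S=1, L=0, J=1, parity odd. Final level: S=1, L=1, J=2, parity even.
ΔJ = 0, ±1 (not J=0↔0): J: 1 → 2, ΔJ = +1 — ✓.
Parity must change: odd → even — ✓.
ΔS = 0: S: 1 → 1 — ✓.
ΔL = 0, ±1 (not L=0↔0): L: 0 → 1, ΔL = +1 — ✓.
All four E1 rules are satisfied.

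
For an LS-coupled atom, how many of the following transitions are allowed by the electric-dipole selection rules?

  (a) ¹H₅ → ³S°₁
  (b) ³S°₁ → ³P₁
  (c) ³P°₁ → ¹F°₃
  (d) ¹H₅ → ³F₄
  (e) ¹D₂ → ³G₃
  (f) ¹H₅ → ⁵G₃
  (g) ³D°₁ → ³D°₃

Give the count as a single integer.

1

(a) forbidden (ΔS, ΔL, ΔJ fail)
(b) allowed
(c) forbidden (parity, ΔS, ΔL, ΔJ fail)
(d) forbidden (parity, ΔS, ΔL fail)
(e) forbidden (parity, ΔS, ΔL fail)
(f) forbidden (parity, ΔS, ΔJ fail)
(g) forbidden (parity, ΔJ fail)
Total allowed: 1 of 7.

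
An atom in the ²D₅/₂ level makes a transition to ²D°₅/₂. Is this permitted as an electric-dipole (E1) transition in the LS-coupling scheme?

Reading off the term symbols: S 1/2→1/2, L 2→2, J 5/2→5/2, parity even→odd.
Parity must change: even → odd — passes.
ΔS = 0: S: 1/2 → 1/2 — passes.
ΔL = 0, ±1 (not L=0↔0): L: 2 → 2, ΔL = +0 — passes.
ΔJ = 0, ±1 (not J=0↔0): J: 5/2 → 5/2, ΔJ = +0 — passes.
All four E1 rules are satisfied.

allowed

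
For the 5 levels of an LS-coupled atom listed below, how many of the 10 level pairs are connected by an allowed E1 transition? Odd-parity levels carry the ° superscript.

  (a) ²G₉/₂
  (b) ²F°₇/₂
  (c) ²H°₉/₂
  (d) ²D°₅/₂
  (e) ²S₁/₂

(a)–(b): allowed.
(a)–(c): allowed.
(a)–(d): forbidden (ΔL, ΔJ).
(a)–(e): forbidden (parity, ΔL, ΔJ).
(b)–(c): forbidden (parity, ΔL).
(b)–(d): forbidden (parity).
(b)–(e): forbidden (ΔL, ΔJ).
(c)–(d): forbidden (parity, ΔL, ΔJ).
(c)–(e): forbidden (ΔL, ΔJ).
(d)–(e): forbidden (ΔL, ΔJ).
Allowed pairs: 2 of 10.

2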